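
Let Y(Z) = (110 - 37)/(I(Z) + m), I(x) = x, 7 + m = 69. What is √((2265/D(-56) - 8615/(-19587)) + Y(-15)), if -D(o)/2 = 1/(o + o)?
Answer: 2*√26874143294512731/920589 ≈ 356.15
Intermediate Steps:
m = 62 (m = -7 + 69 = 62)
D(o) = -1/o (D(o) = -2/(o + o) = -2*1/(2*o) = -1/o)
Y(Z) = 73/(62 + Z) (Y(Z) = (110 - 37)/(Z + 62) = 73/(62 + Z))
√((2265/D(-56) - 8615/(-19587)) + Y(-15)) = √((2265/((-1/(-56))) - 8615/(-19587)) + 73/(62 - 15)) = √((2265/((-1*(-1/56))) - 8615*(-1/19587)) + 73/47) = √((2265/(1/56) + 8615/19587) + 73*(1/47)) = √((2265*56 + 8615/19587) + 73/47) = √((126840 + 8615/19587) + 73/47) = √(2484423695/19587 + 73/47) = √(116769343516/920589) = 2*√26874143294512731/920589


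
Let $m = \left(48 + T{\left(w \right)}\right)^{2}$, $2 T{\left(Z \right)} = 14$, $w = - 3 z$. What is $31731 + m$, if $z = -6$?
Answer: $34756$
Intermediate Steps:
$w = 18$ ($w = \left(-3\right) \left(-6\right) = 18$)
$T{\left(Z \right)} = 7$ ($T{\left(Z \right)} = \frac{1}{2} \cdot 14 = 7$)
$m = 3025$ ($m = \left(48 + 7\right)^{2} = 55^{2} = 3025$)
$31731 + m = 31731 + 3025 = 34756$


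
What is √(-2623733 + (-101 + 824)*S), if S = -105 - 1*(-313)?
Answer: I*√2473349 ≈ 1572.7*I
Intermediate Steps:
S = 208 (S = -105 + 313 = 208)
√(-2623733 + (-101 + 824)*S) = √(-2623733 + (-101 + 824)*208) = √(-2623733 + 723*208) = √(-2623733 + 150384) = √(-2473349) = I*√2473349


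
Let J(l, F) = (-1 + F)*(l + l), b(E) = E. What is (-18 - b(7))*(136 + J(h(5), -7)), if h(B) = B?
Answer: -1400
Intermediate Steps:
J(l, F) = 2*l*(-1 + F) (J(l, F) = (-1 + F)*(2*l) = 2*l*(-1 + F))
(-18 - b(7))*(136 + J(h(5), -7)) = (-18 - 1*7)*(136 + 2*5*(-1 - 7)) = (-18 - 7)*(136 + 2*5*(-8)) = -25*(136 - 80) = -25*56 = -1400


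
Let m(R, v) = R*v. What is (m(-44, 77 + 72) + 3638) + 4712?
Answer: 1794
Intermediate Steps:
(m(-44, 77 + 72) + 3638) + 4712 = (-44*(77 + 72) + 3638) + 4712 = (-44*149 + 3638) + 4712 = (-6556 + 3638) + 4712 = -2918 + 4712 = 1794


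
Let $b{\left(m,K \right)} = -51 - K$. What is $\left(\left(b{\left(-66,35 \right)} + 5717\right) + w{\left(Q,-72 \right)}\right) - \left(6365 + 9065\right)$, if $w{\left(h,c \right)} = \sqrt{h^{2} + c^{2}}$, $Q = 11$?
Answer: $-9799 + \sqrt{5305} \approx -9726.2$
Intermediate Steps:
$w{\left(h,c \right)} = \sqrt{c^{2} + h^{2}}$
$\left(\left(b{\left(-66,35 \right)} + 5717\right) + w{\left(Q,-72 \right)}\right) - \left(6365 + 9065\right) = \left(\left(\left(-51 - 35\right) + 5717\right) + \sqrt{\left(-72\right)^{2} + 11^{2}}\right) - \left(6365 + 9065\right) = \left(\left(\left(-51 - 35\right) + 5717\right) + \sqrt{5184 + 121}\right) - 15430 = \left(\left(-86 + 5717\right) + \sqrt{5305}\right) - 15430 = \left(5631 + \sqrt{5305}\right) - 15430 = -9799 + \sqrt{5305}$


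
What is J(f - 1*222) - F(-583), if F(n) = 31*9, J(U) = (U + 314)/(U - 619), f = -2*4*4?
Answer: -81209/291 ≈ -279.07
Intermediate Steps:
f = -32 (f = -8*4 = -32)
J(U) = (314 + U)/(-619 + U)
F(n) = 279
J(f - 1*222) - F(-583) = (314 + (-32 - 1*222))/(-619 + (-32 - 1*222)) - 1*279 = (314 + (-32 - 222))/(-619 + (-32 - 222)) - 279 = (314 - 254)/(-619 - 254) - 279 = 60/(-873) - 279 = -1/873*60 - 279 = -20/291 - 279 = -81209/291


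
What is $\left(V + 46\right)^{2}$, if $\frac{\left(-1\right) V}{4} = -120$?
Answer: $276676$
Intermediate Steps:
$V = 480$ ($V = \left(-4\right) \left(-120\right) = 480$)
$\left(V + 46\right)^{2} = \left(480 + 46\right)^{2} = 526^{2} = 276676$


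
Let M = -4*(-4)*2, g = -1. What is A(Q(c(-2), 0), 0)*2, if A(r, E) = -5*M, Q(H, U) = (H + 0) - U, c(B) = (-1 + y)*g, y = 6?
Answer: -320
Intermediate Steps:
c(B) = -5 (c(B) = (-1 + 6)*(-1) = 5*(-1) = -5)
M = 32 (M = 16*2 = 32)
Q(H, U) = H - U
A(r, E) = -160 (A(r, E) = -5*32 = -160)
A(Q(c(-2), 0), 0)*2 = -160*2 = -320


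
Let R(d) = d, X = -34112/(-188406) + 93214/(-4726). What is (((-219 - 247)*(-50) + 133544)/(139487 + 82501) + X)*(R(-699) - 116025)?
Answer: 3017905460395095112/1372636214937 ≈ 2.1986e+6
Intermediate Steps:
X = -4350215893/222601689 (X = -34112*(-1/188406) + 93214*(-1/4726) = 17056/94203 - 46607/2363 = -4350215893/222601689 ≈ -19.543)
(((-219 - 247)*(-50) + 133544)/(139487 + 82501) + X)*(R(-699) - 116025) = (((-219 - 247)*(-50) + 133544)/(139487 + 82501) - 4350215893/222601689)*(-699 - 116025) = ((-466*(-50) + 133544)/221988 - 4350215893/222601689)*(-116724) = ((23300 + 133544)*(1/221988) - 4350215893/222601689)*(-116724) = (156844*(1/221988) - 4350215893/222601689)*(-116724) = (39211/55497 - 4350215893/222601689)*(-116724) = -77565165528814/4117908644811*(-116724) = 3017905460395095112/1372636214937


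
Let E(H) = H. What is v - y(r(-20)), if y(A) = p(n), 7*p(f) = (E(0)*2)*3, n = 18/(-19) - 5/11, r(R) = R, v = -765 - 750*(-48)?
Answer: 35235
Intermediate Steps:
v = 35235 (v = -765 + 36000 = 35235)
n = -293/209 (n = 18*(-1/19) - 5*1/11 = -18/19 - 5/11 = -293/209 ≈ -1.4019)
p(f) = 0 (p(f) = ((0*2)*3)/7 = (0*3)/7 = (⅐)*0 = 0)
y(A) = 0
v - y(r(-20)) = 35235 - 1*0 = 35235 + 0 = 35235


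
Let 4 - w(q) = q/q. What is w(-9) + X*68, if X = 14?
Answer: 955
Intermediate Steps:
w(q) = 3 (w(q) = 4 - q/q = 4 - 1*1 = 4 - 1 = 3)
w(-9) + X*68 = 3 + 14*68 = 3 + 952 = 955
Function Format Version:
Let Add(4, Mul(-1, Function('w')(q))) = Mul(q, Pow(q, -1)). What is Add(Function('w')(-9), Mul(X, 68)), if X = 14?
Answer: 955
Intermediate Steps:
Function('w')(q) = 3 (Function('w')(q) = Add(4, Mul(-1, Mul(q, Pow(q, -1)))) = Add(4, Mul(-1, 1)) = Add(4, -1) = 3)
Add(Function('w')(-9), Mul(X, 68)) = Add(3, Mul(14, 68)) = Add(3, 952) = 955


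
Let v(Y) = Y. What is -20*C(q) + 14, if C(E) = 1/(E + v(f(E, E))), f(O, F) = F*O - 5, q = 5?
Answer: 66/5 ≈ 13.200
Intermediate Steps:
f(O, F) = -5 + F*O
C(E) = 1/(-5 + E + E²) (C(E) = 1/(E + (-5 + E*E)) = 1/(E + (-5 + E²)) = 1/(-5 + E + E²))
-20*C(q) + 14 = -20/(-5 + 5 + 5²) + 14 = -20/(-5 + 5 + 25) + 14 = -20/25 + 14 = -20*1/25 + 14 = -⅘ + 14 = 66/5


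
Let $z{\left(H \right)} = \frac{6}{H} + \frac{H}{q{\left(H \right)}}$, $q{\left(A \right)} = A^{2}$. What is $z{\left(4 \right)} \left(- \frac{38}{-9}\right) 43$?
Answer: $\frac{5719}{18} \approx 317.72$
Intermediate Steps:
$z{\left(H \right)} = \frac{7}{H}$ ($z{\left(H \right)} = \frac{6}{H} + \frac{H}{H^{2}} = \frac{6}{H} + \frac{1}{H} = \frac{7}{H}$)
$z{\left(4 \right)} \left(- \frac{38}{-9}\right) 43 = \frac{7}{4} \left(- \frac{38}{-9}\right) 43 = 7 \cdot \frac{1}{4} \left(\left(-38\right) \left(- \frac{1}{9}\right)\right) 43 = \frac{7}{4} \cdot \frac{38}{9} \cdot 43 = \frac{133}{18} \cdot 43 = \frac{5719}{18}$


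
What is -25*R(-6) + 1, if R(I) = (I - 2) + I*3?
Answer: 651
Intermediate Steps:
R(I) = -2 + 4*I (R(I) = (-2 + I) + 3*I = -2 + 4*I)
-25*R(-6) + 1 = -25*(-2 + 4*(-6)) + 1 = -25*(-2 - 24) + 1 = -25*(-26) + 1 = 650 + 1 = 651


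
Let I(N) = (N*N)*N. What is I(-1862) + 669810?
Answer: -6454966118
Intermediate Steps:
I(N) = N³ (I(N) = N²*N = N³)
I(-1862) + 669810 = (-1862)³ + 669810 = -6455635928 + 669810 = -6454966118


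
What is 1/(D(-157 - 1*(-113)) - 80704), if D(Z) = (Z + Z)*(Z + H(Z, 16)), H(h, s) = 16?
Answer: -1/78240 ≈ -1.2781e-5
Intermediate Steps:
D(Z) = 2*Z*(16 + Z) (D(Z) = (Z + Z)*(Z + 16) = (2*Z)*(16 + Z) = 2*Z*(16 + Z))
1/(D(-157 - 1*(-113)) - 80704) = 1/(2*(-157 - 1*(-113))*(16 + (-157 - 1*(-113))) - 80704) = 1/(2*(-157 + 113)*(16 + (-157 + 113)) - 80704) = 1/(2*(-44)*(16 - 44) - 80704) = 1/(2*(-44)*(-28) - 80704) = 1/(2464 - 80704) = 1/(-78240) = -1/78240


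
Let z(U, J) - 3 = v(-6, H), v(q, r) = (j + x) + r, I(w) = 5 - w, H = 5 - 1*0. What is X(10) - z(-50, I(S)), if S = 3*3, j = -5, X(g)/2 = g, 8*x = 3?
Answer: 133/8 ≈ 16.625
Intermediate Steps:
x = 3/8 (x = (1/8)*3 = 3/8 ≈ 0.37500)
X(g) = 2*g
H = 5 (H = 5 + 0 = 5)
S = 9
v(q, r) = -37/8 + r (v(q, r) = (-5 + 3/8) + r = -37/8 + r)
z(U, J) = 27/8 (z(U, J) = 3 + (-37/8 + 5) = 3 + 3/8 = 27/8)
X(10) - z(-50, I(S)) = 2*10 - 1*27/8 = 20 - 27/8 = 133/8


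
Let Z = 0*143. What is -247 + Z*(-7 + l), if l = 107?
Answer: -247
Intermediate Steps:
Z = 0
-247 + Z*(-7 + l) = -247 + 0*(-7 + 107) = -247 + 0*100 = -247 + 0 = -247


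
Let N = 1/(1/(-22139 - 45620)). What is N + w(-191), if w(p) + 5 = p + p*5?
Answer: -68910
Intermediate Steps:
N = -67759 (N = 1/(1/(-67759)) = 1/(-1/67759) = -67759)
w(p) = -5 + 6*p (w(p) = -5 + (p + p*5) = -5 + (p + 5*p) = -5 + 6*p)
N + w(-191) = -67759 + (-5 + 6*(-191)) = -67759 + (-5 - 1146) = -67759 - 1151 = -68910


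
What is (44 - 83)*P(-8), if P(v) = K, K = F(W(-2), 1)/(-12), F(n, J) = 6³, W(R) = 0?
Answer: 702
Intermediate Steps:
F(n, J) = 216
K = -18 (K = 216/(-12) = 216*(-1/12) = -18)
P(v) = -18
(44 - 83)*P(-8) = (44 - 83)*(-18) = -39*(-18) = 702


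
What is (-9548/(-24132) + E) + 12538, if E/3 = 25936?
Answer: 545059805/6033 ≈ 90346.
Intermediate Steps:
E = 77808 (E = 3*25936 = 77808)
(-9548/(-24132) + E) + 12538 = (-9548/(-24132) + 77808) + 12538 = (-9548*(-1/24132) + 77808) + 12538 = (2387/6033 + 77808) + 12538 = 469418051/6033 + 12538 = 545059805/6033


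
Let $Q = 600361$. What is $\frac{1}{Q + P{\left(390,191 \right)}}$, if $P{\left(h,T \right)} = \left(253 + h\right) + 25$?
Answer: $\frac{1}{601029} \approx 1.6638 \cdot 10^{-6}$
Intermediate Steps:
$P{\left(h,T \right)} = 278 + h$
$\frac{1}{Q + P{\left(390,191 \right)}} = \frac{1}{600361 + \left(278 + 390\right)} = \frac{1}{600361 + 668} = \frac{1}{601029}$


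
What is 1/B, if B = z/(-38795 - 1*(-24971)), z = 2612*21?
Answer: -1152/4571 ≈ -0.25202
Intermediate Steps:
z = 54852
B = -4571/1152 (B = 54852/(-38795 - 1*(-24971)) = 54852/(-38795 + 24971) = 54852/(-13824) = 54852*(-1/13824) = -4571/1152 ≈ -3.9679)
1/B = 1/(-4571/1152) = -1152/4571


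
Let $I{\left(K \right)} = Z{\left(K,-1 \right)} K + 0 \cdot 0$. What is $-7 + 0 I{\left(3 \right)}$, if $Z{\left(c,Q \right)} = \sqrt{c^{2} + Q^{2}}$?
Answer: $-7$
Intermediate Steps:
$Z{\left(c,Q \right)} = \sqrt{Q^{2} + c^{2}}$
$I{\left(K \right)} = K \sqrt{1 + K^{2}}$ ($I{\left(K \right)} = \sqrt{\left(-1\right)^{2} + K^{2}} K + 0 \cdot 0 = \sqrt{1 + K^{2}} K + 0 = K \sqrt{1 + K^{2}} + 0 = K \sqrt{1 + K^{2}}$)
$-7 + 0 I{\left(3 \right)} = -7 + 0 \cdot 3 \sqrt{1 + 3^{2}} = -7 + 0 \cdot 3 \sqrt{1 + 9} = -7 + 0 \cdot 3 \sqrt{10} = -7 + 0 = -7$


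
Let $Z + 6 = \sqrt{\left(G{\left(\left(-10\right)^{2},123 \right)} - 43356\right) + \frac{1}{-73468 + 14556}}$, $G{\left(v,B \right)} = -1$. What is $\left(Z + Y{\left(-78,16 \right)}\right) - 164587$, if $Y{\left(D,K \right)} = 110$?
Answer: $-164483 + \frac{i \sqrt{9404739607970}}{14728} \approx -1.6448 \cdot 10^{5} + 208.22 i$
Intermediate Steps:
$Z = -6 + \frac{i \sqrt{9404739607970}}{14728}$ ($Z = -6 + \sqrt{\left(-1 - 43356\right) + \frac{1}{-73468 + 14556}} = -6 + \sqrt{\left(-1 - 43356\right) + \frac{1}{-58912}} = -6 + \sqrt{-43357 - \frac{1}{58912}} = -6 + \sqrt{- \frac{2554247585}{58912}} = -6 + \frac{i \sqrt{9404739607970}}{14728} \approx -6.0 + 208.22 i$)
$\left(Z + Y{\left(-78,16 \right)}\right) - 164587 = \left(\left(-6 + \frac{i \sqrt{9404739607970}}{14728}\right) + 110\right) - 164587 = \left(104 + \frac{i \sqrt{9404739607970}}{14728}\right) - 164587 = -164483 + \frac{i \sqrt{9404739607970}}{14728}$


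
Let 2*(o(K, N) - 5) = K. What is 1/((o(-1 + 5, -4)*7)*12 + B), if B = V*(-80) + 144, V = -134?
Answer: 1/11452 ≈ 8.7321e-5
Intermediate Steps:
o(K, N) = 5 + K/2
B = 10864 (B = -134*(-80) + 144 = 10720 + 144 = 10864)
1/((o(-1 + 5, -4)*7)*12 + B) = 1/(((5 + (-1 + 5)/2)*7)*12 + 10864) = 1/(((5 + (1/2)*4)*7)*12 + 10864) = 1/(((5 + 2)*7)*12 + 10864) = 1/((7*7)*12 + 10864) = 1/(49*12 + 10864) = 1/(588 + 10864) = 1/11452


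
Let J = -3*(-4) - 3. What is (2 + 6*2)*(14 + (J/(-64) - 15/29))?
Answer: 173341/928 ≈ 186.79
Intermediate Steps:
J = 9 (J = 12 - 3 = 9)
(2 + 6*2)*(14 + (J/(-64) - 15/29)) = (2 + 6*2)*(14 + (9/(-64) - 15/29)) = (2 + 12)*(14 + (9*(-1/64) - 15*1/29)) = 14*(14 + (-9/64 - 15/29)) = 14*(14 - 1221/1856) = 14*(24763/1856) = 173341/928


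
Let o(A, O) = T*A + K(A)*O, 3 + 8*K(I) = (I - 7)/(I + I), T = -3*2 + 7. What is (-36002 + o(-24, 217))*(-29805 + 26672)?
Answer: 43418696165/384 ≈ 1.1307e+8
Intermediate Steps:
T = 1 (T = -6 + 7 = 1)
K(I) = -3/8 + (-7 + I)/(16*I) (K(I) = -3/8 + ((I - 7)/(I + I))/8 = -3/8 + ((-7 + I)/((2*I)))/8 = -3/8 + ((-7 + I)*(1/(2*I)))/8 = -3/8 + ((-7 + I)/(2*I))/8 = -3/8 + (-7 + I)/(16*I))
o(A, O) = A + O*(-7 - 5*A)/(16*A) (o(A, O) = 1*A + ((-7 - 5*A)/(16*A))*O = A + O*(-7 - 5*A)/(16*A))
(-36002 + o(-24, 217))*(-29805 + 26672) = (-36002 + ((-24)² - 1/16*217*(7 + 5*(-24)))/(-24))*(-29805 + 26672) = (-36002 - (576 - 1/16*217*(7 - 120))/24)*(-3133) = (-36002 - (576 - 1/16*217*(-113))/24)*(-3133) = (-36002 - (576 + 24521/16)/24)*(-3133) = (-36002 - 1/24*33737/16)*(-3133) = (-36002 - 33737/384)*(-3133) = -13858505/384*(-3133) = 43418696165/384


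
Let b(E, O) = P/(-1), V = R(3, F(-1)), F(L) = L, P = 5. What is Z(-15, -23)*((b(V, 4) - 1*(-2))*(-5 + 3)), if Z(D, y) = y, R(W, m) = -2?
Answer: -138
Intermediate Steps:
V = -2
b(E, O) = -5 (b(E, O) = 5/(-1) = 5*(-1) = -5)
Z(-15, -23)*((b(V, 4) - 1*(-2))*(-5 + 3)) = -23*(-5 - 1*(-2))*(-5 + 3) = -23*(-5 + 2)*(-2) = -(-69)*(-2) = -23*6 = -138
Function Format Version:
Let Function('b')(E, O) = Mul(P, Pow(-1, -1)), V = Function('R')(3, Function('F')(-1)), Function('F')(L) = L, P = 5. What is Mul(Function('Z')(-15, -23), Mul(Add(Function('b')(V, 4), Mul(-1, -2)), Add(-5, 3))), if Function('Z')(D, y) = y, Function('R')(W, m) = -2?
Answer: -138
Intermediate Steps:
V = -2
Function('b')(E, O) = -5 (Function('b')(E, O) = Mul(5, Pow(-1, -1)) = Mul(5, -1) = -5)
Mul(Function('Z')(-15, -23), Mul(Add(Function('b')(V, 4), Mul(-1, -2)), Add(-5, 3))) = Mul(-23, Mul(Add(-5, Mul(-1, -2)), Add(-5, 3))) = Mul(-23, Mul(Add(-5, 2), -2)) = Mul(-23, Mul(-3, -2)) = Mul(-23, 6) = -138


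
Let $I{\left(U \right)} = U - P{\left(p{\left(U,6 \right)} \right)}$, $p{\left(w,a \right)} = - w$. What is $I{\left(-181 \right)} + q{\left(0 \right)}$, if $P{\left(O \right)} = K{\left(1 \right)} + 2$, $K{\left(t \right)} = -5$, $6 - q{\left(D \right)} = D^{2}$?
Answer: $-172$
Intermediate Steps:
$q{\left(D \right)} = 6 - D^{2}$
$P{\left(O \right)} = -3$ ($P{\left(O \right)} = -5 + 2 = -3$)
$I{\left(U \right)} = 3 + U$ ($I{\left(U \right)} = U - -3 = U + 3 = 3 + U$)
$I{\left(-181 \right)} + q{\left(0 \right)} = \left(3 - 181\right) + \left(6 - 0^{2}\right) = -178 + \left(6 - 0\right) = -178 + \left(6 + 0\right) = -178 + 6 = -172$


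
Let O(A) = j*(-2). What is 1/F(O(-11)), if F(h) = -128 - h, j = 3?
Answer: -1/122 ≈ -0.0081967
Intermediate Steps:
O(A) = -6 (O(A) = 3*(-2) = -6)
1/F(O(-11)) = 1/(-128 - 1*(-6)) = 1/(-128 + 6) = 1/(-122) = -1/122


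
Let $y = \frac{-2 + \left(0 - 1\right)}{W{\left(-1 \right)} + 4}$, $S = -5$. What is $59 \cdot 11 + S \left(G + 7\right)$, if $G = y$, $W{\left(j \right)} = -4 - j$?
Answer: $629$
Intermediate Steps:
$y = -3$ ($y = \frac{-2 + \left(0 - 1\right)}{\left(-4 - -1\right) + 4} = \frac{-2 - 1}{\left(-4 + 1\right) + 4} = - \frac{3}{-3 + 4} = - \frac{3}{1} = \left(-3\right) 1 = -3$)
$G = -3$
$59 \cdot 11 + S \left(G + 7\right) = 59 \cdot 11 - 5 \left(-3 + 7\right) = 649 - 20 = 629$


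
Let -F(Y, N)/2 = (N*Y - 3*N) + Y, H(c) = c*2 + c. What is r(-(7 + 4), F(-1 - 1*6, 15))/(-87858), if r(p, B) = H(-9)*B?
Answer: 157/1627 ≈ 0.096497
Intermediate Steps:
H(c) = 3*c (H(c) = 2*c + c = 3*c)
F(Y, N) = -2*Y + 6*N - 2*N*Y (F(Y, N) = -2*((N*Y - 3*N) + Y) = -2*((-3*N + N*Y) + Y) = -2*(Y - 3*N + N*Y) = -2*Y + 6*N - 2*N*Y)
r(p, B) = -27*B (r(p, B) = (3*(-9))*B = -27*B)
r(-(7 + 4), F(-1 - 1*6, 15))/(-87858) = -27*(-2*(-1 - 1*6) + 6*15 - 2*15*(-1 - 1*6))/(-87858) = -27*(-2*(-1 - 6) + 90 - 2*15*(-1 - 6))*(-1/87858) = -27*(-2*(-7) + 90 - 2*15*(-7))*(-1/87858) = -27*(14 + 90 + 210)*(-1/87858) = -27*314*(-1/87858) = -8478*(-1/87858) = 157/1627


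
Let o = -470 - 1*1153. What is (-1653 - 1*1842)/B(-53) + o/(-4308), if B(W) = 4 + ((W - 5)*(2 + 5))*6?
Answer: 1583633/873088 ≈ 1.8138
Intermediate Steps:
B(W) = -206 + 42*W (B(W) = 4 + ((-5 + W)*7)*6 = 4 + (-35 + 7*W)*6 = 4 + (-210 + 42*W) = -206 + 42*W)
o = -1623 (o = -470 - 1153 = -1623)
(-1653 - 1*1842)/B(-53) + o/(-4308) = (-1653 - 1*1842)/(-206 + 42*(-53)) - 1623/(-4308) = (-1653 - 1842)/(-206 - 2226) - 1623*(-1/4308) = -3495/(-2432) + 541/1436 = -3495*(-1/2432) + 541/1436 = 3495/2432 + 541/1436 = 1583633/873088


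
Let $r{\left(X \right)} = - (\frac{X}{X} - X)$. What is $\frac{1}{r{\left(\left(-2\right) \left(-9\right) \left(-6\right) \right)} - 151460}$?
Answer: $- \frac{1}{151569} \approx -6.5977 \cdot 10^{-6}$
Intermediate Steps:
$r{\left(X \right)} = -1 + X$ ($r{\left(X \right)} = - (1 - X) = -1 + X$)
$\frac{1}{r{\left(\left(-2\right) \left(-9\right) \left(-6\right) \right)} - 151460} = \frac{1}{\left(-1 + \left(-2\right) \left(-9\right) \left(-6\right)\right) - 151460} = \frac{1}{\left(-1 + 18 \left(-6\right)\right) - 151460} = \frac{1}{\left(-1 - 108\right) - 151460} = \frac{1}{-109 - 151460} = \frac{1}{-151569} = - \frac{1}{151569}$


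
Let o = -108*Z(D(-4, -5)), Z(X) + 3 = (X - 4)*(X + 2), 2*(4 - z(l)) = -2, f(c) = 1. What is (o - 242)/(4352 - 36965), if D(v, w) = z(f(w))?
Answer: 674/32613 ≈ 0.020667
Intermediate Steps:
z(l) = 5 (z(l) = 4 - ½*(-2) = 4 + 1 = 5)
D(v, w) = 5
Z(X) = -3 + (-4 + X)*(2 + X) (Z(X) = -3 + (X - 4)*(X + 2) = -3 + (-4 + X)*(2 + X))
o = -432 (o = -108*(-11 + 5² - 2*5) = -108*(-11 + 25 - 10) = -108*4 = -432)
(o - 242)/(4352 - 36965) = (-432 - 242)/(4352 - 36965) = -674/(-32613) = -674*(-1/32613) = 674/32613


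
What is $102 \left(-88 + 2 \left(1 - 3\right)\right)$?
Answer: $-9384$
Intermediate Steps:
$102 \left(-88 + 2 \left(1 - 3\right)\right) = 102 \left(-88 + 2 \left(-2\right)\right) = 102 \left(-88 - 4\right) = 102 \left(-92\right) = -9384$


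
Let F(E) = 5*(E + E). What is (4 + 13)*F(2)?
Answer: 340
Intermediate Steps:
F(E) = 10*E (F(E) = 5*(2*E) = 10*E)
(4 + 13)*F(2) = (4 + 13)*(10*2) = 17*20 = 340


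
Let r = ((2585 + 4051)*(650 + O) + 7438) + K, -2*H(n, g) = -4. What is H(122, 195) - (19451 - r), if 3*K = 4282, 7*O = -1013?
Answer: 10027477/3 ≈ 3.3425e+6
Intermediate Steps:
O = -1013/7 (O = (⅐)*(-1013) = -1013/7 ≈ -144.71)
K = 4282/3 (K = (⅓)*4282 = 4282/3 ≈ 1427.3)
H(n, g) = 2 (H(n, g) = -½*(-4) = 2)
r = 10085824/3 (r = ((2585 + 4051)*(650 - 1013/7) + 7438) + 4282/3 = (6636*(3537/7) + 7438) + 4282/3 = (3353076 + 7438) + 4282/3 = 3360514 + 4282/3 = 10085824/3 ≈ 3.3619e+6)
H(122, 195) - (19451 - r) = 2 - (19451 - 1*10085824/3) = 2 - (19451 - 10085824/3) = 2 - 1*(-10027471/3) = 2 + 10027471/3 = 10027477/3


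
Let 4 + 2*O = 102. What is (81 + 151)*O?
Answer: 11368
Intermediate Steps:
O = 49 (O = -2 + (½)*102 = -2 + 51 = 49)
(81 + 151)*O = (81 + 151)*49 = 232*49 = 11368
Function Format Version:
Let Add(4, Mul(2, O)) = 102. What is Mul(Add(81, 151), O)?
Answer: 11368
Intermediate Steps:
O = 49 (O = Add(-2, Mul(Rational(1, 2), 102)) = Add(-2, 51) = 49)
Mul(Add(81, 151), O) = Mul(Add(81, 151), 49) = Mul(232, 49) = 11368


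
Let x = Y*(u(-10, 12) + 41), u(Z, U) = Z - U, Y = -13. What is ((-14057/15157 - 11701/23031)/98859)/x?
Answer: 501098824/8523917001395991 ≈ 5.8787e-8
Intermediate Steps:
x = -247 (x = -13*((-10 - 1*12) + 41) = -13*((-10 - 12) + 41) = -13*(-22 + 41) = -13*19 = -247)
((-14057/15157 - 11701/23031)/98859)/x = ((-14057/15157 - 11701/23031)/98859)/(-247) = ((-14057*1/15157 - 11701*1/23031)*(1/98859))*(-1/247) = ((-14057/15157 - 11701/23031)*(1/98859))*(-1/247) = -501098824/349080867*1/98859*(-1/247) = -501098824/34509785430753*(-1/247) = 501098824/8523917001395991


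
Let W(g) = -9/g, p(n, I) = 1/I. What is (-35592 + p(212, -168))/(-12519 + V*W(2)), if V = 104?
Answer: 5979457/2181816 ≈ 2.7406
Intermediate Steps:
(-35592 + p(212, -168))/(-12519 + V*W(2)) = (-35592 + 1/(-168))/(-12519 + 104*(-9/2)) = (-35592 - 1/168)/(-12519 + 104*(-9*½)) = -5979457/(168*(-12519 + 104*(-9/2))) = -5979457/(168*(-12519 - 468)) = -5979457/168/(-12987) = -5979457/168*(-1/12987) = 5979457/2181816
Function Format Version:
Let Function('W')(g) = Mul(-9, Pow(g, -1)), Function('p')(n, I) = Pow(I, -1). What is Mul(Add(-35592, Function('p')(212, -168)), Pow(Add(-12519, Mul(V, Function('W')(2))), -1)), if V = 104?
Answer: Rational(5979457, 2181816) ≈ 2.7406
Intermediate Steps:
Mul(Add(-35592, Function('p')(212, -168)), Pow(Add(-12519, Mul(V, Function('W')(2))), -1)) = Mul(Add(-35592, Pow(-168, -1)), Pow(Add(-12519, Mul(104, Mul(-9, Pow(2, -1)))), -1)) = Mul(Add(-35592, Rational(-1, 168)), Pow(Add(-12519, Mul(104, Mul(-9, Rational(1, 2)))), -1)) = Mul(Rational(-5979457, 168), Pow(Add(-12519, Mul(104, Rational(-9, 2))), -1)) = Mul(Rational(-5979457, 168), Pow(Add(-12519, -468), -1)) = Mul(Rational(-5979457, 168), Pow(-12987, -1)) = Mul(Rational(-5979457, 168), Rational(-1, 12987)) = Rational(5979457, 2181816)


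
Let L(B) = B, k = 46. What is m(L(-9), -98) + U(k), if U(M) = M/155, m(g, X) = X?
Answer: -15144/155 ≈ -97.703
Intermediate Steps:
U(M) = M/155 (U(M) = M*(1/155) = M/155)
m(L(-9), -98) + U(k) = -98 + (1/155)*46 = -98 + 46/155 = -15144/155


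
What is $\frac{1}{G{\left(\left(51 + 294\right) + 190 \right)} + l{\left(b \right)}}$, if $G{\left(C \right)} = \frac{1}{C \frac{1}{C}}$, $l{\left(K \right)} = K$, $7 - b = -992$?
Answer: $\frac{1}{1000} \approx 0.001$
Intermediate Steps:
$b = 999$ ($b = 7 - -992 = 7 + 992 = 999$)
$G{\left(C \right)} = 1$ ($G{\left(C \right)} = 1^{-1} = 1$)
$\frac{1}{G{\left(\left(51 + 294\right) + 190 \right)} + l{\left(b \right)}} = \frac{1}{1 + 999} = \frac{1}{1000}$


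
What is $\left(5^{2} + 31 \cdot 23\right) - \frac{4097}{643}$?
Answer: $\frac{470437}{643} \approx 731.63$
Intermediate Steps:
$\left(5^{2} + 31 \cdot 23\right) - \frac{4097}{643} = \left(25 + 713\right) - \frac{4097}{643} = 738 - \frac{4097}{643} = \frac{470437}{643}$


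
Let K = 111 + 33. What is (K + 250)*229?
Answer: 90226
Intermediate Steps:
K = 144
(K + 250)*229 = (144 + 250)*229 = 394*229 = 90226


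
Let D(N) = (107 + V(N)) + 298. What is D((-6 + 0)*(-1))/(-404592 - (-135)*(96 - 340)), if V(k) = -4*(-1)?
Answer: -409/437532 ≈ -0.00093479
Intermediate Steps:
V(k) = 4
D(N) = 409 (D(N) = (107 + 4) + 298 = 111 + 298 = 409)
D((-6 + 0)*(-1))/(-404592 - (-135)*(96 - 340)) = 409/(-404592 - (-135)*(96 - 340)) = 409/(-404592 - (-135)*(-244)) = 409/(-404592 - 1*32940) = 409/(-404592 - 32940) = 409/(-437532) = 409*(-1/437532) = -409/437532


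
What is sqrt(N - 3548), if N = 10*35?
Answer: I*sqrt(3198) ≈ 56.551*I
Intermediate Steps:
N = 350
sqrt(N - 3548) = sqrt(350 - 3548) = sqrt(-3198) = I*sqrt(3198)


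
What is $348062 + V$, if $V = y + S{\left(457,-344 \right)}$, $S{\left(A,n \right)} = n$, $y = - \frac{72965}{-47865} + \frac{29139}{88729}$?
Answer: $\frac{295354187719750}{849402717} \approx 3.4772 \cdot 10^{5}$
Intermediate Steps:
$y = \frac{1573769944}{849402717}$ ($y = \left(-72965\right) \left(- \frac{1}{47865}\right) + 29139 \cdot \frac{1}{88729} = \frac{14593}{9573} + \frac{29139}{88729} = \frac{1573769944}{849402717} \approx 1.8528$)
$V = - \frac{290620764704}{849402717}$ ($V = \frac{1573769944}{849402717} - 344 = - \frac{290620764704}{849402717} \approx -342.15$)
$348062 + V = 348062 - \frac{290620764704}{849402717} = \frac{295354187719750}{849402717}$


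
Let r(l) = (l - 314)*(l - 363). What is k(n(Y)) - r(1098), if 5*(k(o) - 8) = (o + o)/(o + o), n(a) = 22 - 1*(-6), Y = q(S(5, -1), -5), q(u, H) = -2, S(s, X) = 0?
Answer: -2881159/5 ≈ -5.7623e+5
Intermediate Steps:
Y = -2
n(a) = 28 (n(a) = 22 + 6 = 28)
r(l) = (-363 + l)*(-314 + l) (r(l) = (-314 + l)*(-363 + l) = (-363 + l)*(-314 + l))
k(o) = 41/5 (k(o) = 8 + ((o + o)/(o + o))/5 = 8 + ((2*o)/((2*o)))/5 = 8 + ((2*o)*(1/(2*o)))/5 = 8 + (⅕)*1 = 8 + ⅕ = 41/5)
k(n(Y)) - r(1098) = 41/5 - (113982 + 1098² - 677*1098) = 41/5 - (113982 + 1205604 - 743346) = 41/5 - 1*576240 = 41/5 - 576240 = -2881159/5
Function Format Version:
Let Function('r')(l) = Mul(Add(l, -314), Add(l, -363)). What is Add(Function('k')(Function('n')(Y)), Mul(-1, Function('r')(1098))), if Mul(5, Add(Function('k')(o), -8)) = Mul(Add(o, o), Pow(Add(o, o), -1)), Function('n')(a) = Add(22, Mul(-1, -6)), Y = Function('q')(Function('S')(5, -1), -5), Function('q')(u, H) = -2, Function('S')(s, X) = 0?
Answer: Rational(-2881159, 5) ≈ -5.7623e+5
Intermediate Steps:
Y = -2
Function('n')(a) = 28 (Function('n')(a) = Add(22, 6) = 28)
Function('r')(l) = Mul(Add(-363, l), Add(-314, l)) (Function('r')(l) = Mul(Add(-314, l), Add(-363, l)) = Mul(Add(-363, l), Add(-314, l)))
Function('k')(o) = Rational(41, 5) (Function('k')(o) = Add(8, Mul(Rational(1, 5), Mul(Add(o, o), Pow(Add(o, o), -1)))) = Add(8, Mul(Rational(1, 5), Mul(Mul(2, o), Pow(Mul(2, o), -1)))) = Add(8, Mul(Rational(1, 5), Mul(Mul(2, o), Mul(Rational(1, 2), Pow(o, -1))))) = Add(8, Mul(Rational(1, 5), 1)) = Add(8, Rational(1, 5)) = Rational(41, 5))
Add(Function('k')(Function('n')(Y)), Mul(-1, Function('r')(1098))) = Add(Rational(41, 5), Mul(-1, Add(113982, Pow(1098, 2), Mul(-677, 1098)))) = Add(Rational(41, 5), Mul(-1, Add(113982, 1205604, -743346))) = Add(Rational(41, 5), Mul(-1, 576240)) = Add(Rational(41, 5), -576240) = Rational(-2881159, 5)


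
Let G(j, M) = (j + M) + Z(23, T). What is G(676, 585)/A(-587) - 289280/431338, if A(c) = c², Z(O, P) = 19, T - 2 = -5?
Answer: -49562403840/74312851661 ≈ -0.66694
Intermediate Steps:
T = -3 (T = 2 - 5 = -3)
G(j, M) = 19 + M + j (G(j, M) = (j + M) + 19 = (M + j) + 19 = 19 + M + j)
G(676, 585)/A(-587) - 289280/431338 = (19 + 585 + 676)/((-587)²) - 289280/431338 = 1280/344569 - 289280*1/431338 = 1280*(1/344569) - 144640/215669 = 1280/344569 - 144640/215669 = -49562403840/74312851661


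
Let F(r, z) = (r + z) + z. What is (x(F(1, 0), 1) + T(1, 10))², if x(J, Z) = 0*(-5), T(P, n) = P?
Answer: 1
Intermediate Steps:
F(r, z) = r + 2*z
x(J, Z) = 0
(x(F(1, 0), 1) + T(1, 10))² = (0 + 1)² = 1² = 1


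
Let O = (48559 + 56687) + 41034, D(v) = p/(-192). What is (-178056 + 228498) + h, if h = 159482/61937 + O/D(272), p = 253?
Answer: -41264267444/681307 ≈ -60566.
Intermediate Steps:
D(v) = -253/192 (D(v) = 253/(-192) = 253*(-1/192) = -253/192)
O = 146280 (O = 105246 + 41034 = 146280)
h = -75630755138/681307 (h = 159482/61937 + 146280/(-253/192) = 159482*(1/61937) + 146280*(-192/253) = 159482/61937 - 1221120/11 = -75630755138/681307 ≈ -1.1101e+5)
(-178056 + 228498) + h = (-178056 + 228498) - 75630755138/681307 = 50442 - 75630755138/681307 = -41264267444/681307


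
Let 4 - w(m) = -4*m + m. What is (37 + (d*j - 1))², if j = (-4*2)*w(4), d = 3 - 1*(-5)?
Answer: 976144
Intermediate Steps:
d = 8 (d = 3 + 5 = 8)
w(m) = 4 + 3*m (w(m) = 4 - (-4*m + m) = 4 - (-3)*m = 4 + 3*m)
j = -128 (j = (-4*2)*(4 + 3*4) = -8*(4 + 12) = -8*16 = -128)
(37 + (d*j - 1))² = (37 + (8*(-128) - 1))² = (37 + (-1024 - 1))² = (37 - 1025)² = (-988)² = 976144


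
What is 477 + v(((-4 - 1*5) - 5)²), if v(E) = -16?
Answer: 461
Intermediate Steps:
477 + v(((-4 - 1*5) - 5)²) = 477 - 16 = 461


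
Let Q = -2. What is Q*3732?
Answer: -7464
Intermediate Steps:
Q*3732 = -2*3732 = -7464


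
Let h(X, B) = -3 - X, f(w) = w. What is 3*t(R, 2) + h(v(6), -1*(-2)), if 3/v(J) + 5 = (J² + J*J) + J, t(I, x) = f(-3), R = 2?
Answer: -879/73 ≈ -12.041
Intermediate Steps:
t(I, x) = -3
v(J) = 3/(-5 + J + 2*J²) (v(J) = 3/(-5 + ((J² + J*J) + J)) = 3/(-5 + ((J² + J²) + J)) = 3/(-5 + (2*J² + J)) = 3/(-5 + (J + 2*J²)) = 3/(-5 + J + 2*J²))
3*t(R, 2) + h(v(6), -1*(-2)) = 3*(-3) + (-3 - 3/(-5 + 6 + 2*6²)) = -9 + (-3 - 3/(-5 + 6 + 2*36)) = -9 + (-3 - 3/(-5 + 6 + 72)) = -9 + (-3 - 3/73) = -9 - 222/73 = -879/73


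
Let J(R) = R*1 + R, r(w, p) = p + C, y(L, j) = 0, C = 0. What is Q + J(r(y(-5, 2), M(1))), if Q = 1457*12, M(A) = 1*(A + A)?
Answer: 17488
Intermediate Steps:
M(A) = 2*A (M(A) = 1*(2*A) = 2*A)
r(w, p) = p (r(w, p) = p + 0 = p)
Q = 17484
J(R) = 2*R (J(R) = R + R = 2*R)
Q + J(r(y(-5, 2), M(1))) = 17484 + 2*(2*1) = 17484 + 2*2 = 17484 + 4 = 17488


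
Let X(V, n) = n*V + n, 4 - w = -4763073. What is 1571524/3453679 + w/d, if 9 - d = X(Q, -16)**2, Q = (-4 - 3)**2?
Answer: -1404034344909/200938497899 ≈ -6.9874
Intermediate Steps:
w = 4763077 (w = 4 - 1*(-4763073) = 4 + 4763073 = 4763077)
Q = 49 (Q = (-7)**2 = 49)
X(V, n) = n + V*n (X(V, n) = V*n + n = n + V*n)
d = -639991 (d = 9 - (-16*(1 + 49))**2 = 9 - (-16*50)**2 = 9 - 1*(-800)**2 = 9 - 1*640000 = 9 - 640000 = -639991)
1571524/3453679 + w/d = 1571524/3453679 + 4763077/(-639991) = 1571524*(1/3453679) + 4763077*(-1/639991) = 1571524/3453679 - 433007/58181 = -1404034344909/200938497899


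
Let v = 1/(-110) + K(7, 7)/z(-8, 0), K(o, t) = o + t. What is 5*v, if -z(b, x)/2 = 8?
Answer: -389/88 ≈ -4.4205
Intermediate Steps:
z(b, x) = -16 (z(b, x) = -2*8 = -16)
v = -389/440 (v = 1/(-110) + (7 + 7)/(-16) = 1*(-1/110) + 14*(-1/16) = -1/110 - 7/8 = -389/440 ≈ -0.88409)
5*v = 5*(-389/440) = -389/88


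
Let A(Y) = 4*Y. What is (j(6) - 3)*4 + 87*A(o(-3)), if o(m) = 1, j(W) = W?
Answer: 360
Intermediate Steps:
(j(6) - 3)*4 + 87*A(o(-3)) = (6 - 3)*4 + 87*(4*1) = 3*4 + 87*4 = 12 + 348 = 360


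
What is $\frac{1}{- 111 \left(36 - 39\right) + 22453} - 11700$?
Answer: $- \frac{266596199}{22786} \approx -11700.0$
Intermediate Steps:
$\frac{1}{- 111 \left(36 - 39\right) + 22453} - 11700 = \frac{1}{\left(-111\right) \left(-3\right) + 22453} - 11700 = \frac{1}{333 + 22453} - 11700 = \frac{1}{22786} - 11700 = - \frac{266596199}{22786}$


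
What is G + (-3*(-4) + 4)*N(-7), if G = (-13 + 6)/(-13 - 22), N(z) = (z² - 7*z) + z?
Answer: 7281/5 ≈ 1456.2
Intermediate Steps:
N(z) = z² - 6*z
G = ⅕ (G = -7/(-35) = -7*(-1/35) = ⅕ ≈ 0.20000)
G + (-3*(-4) + 4)*N(-7) = ⅕ + (-3*(-4) + 4)*(-7*(-6 - 7)) = ⅕ + (12 + 4)*(-7*(-13)) = ⅕ + 16*91 = ⅕ + 1456 = 7281/5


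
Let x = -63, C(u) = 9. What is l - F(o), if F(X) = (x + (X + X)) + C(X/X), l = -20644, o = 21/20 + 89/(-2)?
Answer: -205031/10 ≈ -20503.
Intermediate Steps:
o = -869/20 (o = 21*(1/20) + 89*(-½) = 21/20 - 89/2 = -869/20 ≈ -43.450)
F(X) = -54 + 2*X (F(X) = (-63 + (X + X)) + 9 = (-63 + 2*X) + 9 = -54 + 2*X)
l - F(o) = -20644 - (-54 + 2*(-869/20)) = -20644 - (-54 - 869/10) = -20644 - 1*(-1409/10) = -20644 + 1409/10 = -205031/10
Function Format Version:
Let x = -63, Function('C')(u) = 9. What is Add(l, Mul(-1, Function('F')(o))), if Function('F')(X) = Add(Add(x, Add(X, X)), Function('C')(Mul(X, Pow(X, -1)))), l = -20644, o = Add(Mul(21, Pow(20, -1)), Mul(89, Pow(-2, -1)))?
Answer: Rational(-205031, 10) ≈ -20503.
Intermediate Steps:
o = Rational(-869, 20) (o = Add(Mul(21, Rational(1, 20)), Mul(89, Rational(-1, 2))) = Add(Rational(21, 20), Rational(-89, 2)) = Rational(-869, 20) ≈ -43.450)
Function('F')(X) = Add(-54, Mul(2, X)) (Function('F')(X) = Add(Add(-63, Add(X, X)), 9) = Add(Add(-63, Mul(2, X)), 9) = Add(-54, Mul(2, X)))
Add(l, Mul(-1, Function('F')(o))) = Add(-20644, Mul(-1, Add(-54, Mul(2, Rational(-869, 20))))) = Add(-20644, Mul(-1, Add(-54, Rational(-869, 10)))) = Add(-20644, Mul(-1, Rational(-1409, 10))) = Add(-20644, Rational(1409, 10)) = Rational(-205031, 10)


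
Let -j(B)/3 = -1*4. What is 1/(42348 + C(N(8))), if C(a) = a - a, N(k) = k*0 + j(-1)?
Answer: 1/42348 ≈ 2.3614e-5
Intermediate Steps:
j(B) = 12 (j(B) = -(-3)*4 = -3*(-4) = 12)
N(k) = 12 (N(k) = k*0 + 12 = 0 + 12 = 12)
C(a) = 0
1/(42348 + C(N(8))) = 1/(42348 + 0) = 1/42348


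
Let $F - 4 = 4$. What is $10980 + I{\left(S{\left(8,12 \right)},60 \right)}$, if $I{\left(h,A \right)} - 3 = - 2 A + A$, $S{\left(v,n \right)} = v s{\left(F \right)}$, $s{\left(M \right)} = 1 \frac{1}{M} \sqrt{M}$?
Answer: $10923$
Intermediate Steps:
$F = 8$ ($F = 4 + 4 = 8$)
$s{\left(M \right)} = \frac{1}{\sqrt{M}}$ ($s{\left(M \right)} = \frac{\sqrt{M}}{M} = \frac{1}{\sqrt{M}}$)
$S{\left(v,n \right)} = \frac{v \sqrt{2}}{4}$ ($S{\left(v,n \right)} = \frac{v}{2 \sqrt{2}} = v \frac{\sqrt{2}}{4} = \frac{v \sqrt{2}}{4}$)
$I{\left(h,A \right)} = 3 - A$ ($I{\left(h,A \right)} = 3 + \left(- 2 A + A\right) = 3 - A$)
$10980 + I{\left(S{\left(8,12 \right)},60 \right)} = 10980 + \left(3 - 60\right) = 10980 - 57 = 10923$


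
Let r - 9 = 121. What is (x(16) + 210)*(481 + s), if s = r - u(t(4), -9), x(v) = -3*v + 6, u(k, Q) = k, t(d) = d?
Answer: 101976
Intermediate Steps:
r = 130 (r = 9 + 121 = 130)
x(v) = 6 - 3*v
s = 126 (s = 130 - 1*4 = 130 - 4 = 126)
(x(16) + 210)*(481 + s) = ((6 - 3*16) + 210)*(481 + 126) = ((6 - 48) + 210)*607 = (-42 + 210)*607 = 168*607 = 101976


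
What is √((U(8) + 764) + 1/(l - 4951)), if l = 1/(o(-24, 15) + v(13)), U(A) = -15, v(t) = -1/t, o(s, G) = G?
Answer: 5*√27638804137443/960481 ≈ 27.368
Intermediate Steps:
l = 13/194 (l = 1/(15 - 1/13) = 1/(194/13) = 13/194 ≈ 0.067010)
√((U(8) + 764) + 1/(l - 4951)) = √((-15 + 764) + 1/(13/194 - 4951)) = √(749 + 1/(-960481/194)) = √(749 - 194/960481) = √(719400075/960481) = 5*√27638804137443/960481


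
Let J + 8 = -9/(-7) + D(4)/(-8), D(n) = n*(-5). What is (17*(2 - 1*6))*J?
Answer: 2006/7 ≈ 286.57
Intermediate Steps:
D(n) = -5*n
J = -59/14 (J = -8 + (-9/(-7) - 5*4/(-8)) = -8 + (-9*(-⅐) - 20*(-⅛)) = -8 + (9/7 + 5/2) = -8 + 53/14 = -59/14 ≈ -4.2143)
(17*(2 - 1*6))*J = (17*(2 - 1*6))*(-59/14) = (17*(2 - 6))*(-59/14) = (17*(-4))*(-59/14) = -68*(-59/14) = 2006/7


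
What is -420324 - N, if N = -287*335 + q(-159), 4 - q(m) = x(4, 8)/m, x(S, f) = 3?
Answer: -17181700/53 ≈ -3.2418e+5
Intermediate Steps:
q(m) = 4 - 3/m
N = -5095472/53 (N = -287*335 + (4 - 3/(-159)) = -96145 + (4 - 3*(-1/159)) = -96145 + (4 + 1/53) = -96145 + 213/53 = -5095472/53 ≈ -96141.)
-420324 - N = -420324 - 1*(-5095472/53) = -420324 + 5095472/53 = -17181700/53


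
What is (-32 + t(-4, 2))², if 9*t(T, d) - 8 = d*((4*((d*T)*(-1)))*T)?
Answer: 287296/81 ≈ 3546.9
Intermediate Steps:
t(T, d) = 8/9 - 4*T²*d²/9 (t(T, d) = 8/9 + (d*((4*((d*T)*(-1)))*T))/9 = 8/9 + (d*((4*((T*d)*(-1)))*T))/9 = 8/9 + (d*((4*(-T*d))*T))/9 = 8/9 + (d*((-4*T*d)*T))/9 = 8/9 + (d*(-4*d*T²))/9 = 8/9 + (-4*T²*d²)/9 = 8/9 - 4*T²*d²/9)
(-32 + t(-4, 2))² = (-32 + (8/9 - 4/9*(-4)²*2²))² = (-32 + (8/9 - 4/9*16*4))² = (-32 + (8/9 - 256/9))² = (-32 - 248/9)² = (-536/9)² = 287296/81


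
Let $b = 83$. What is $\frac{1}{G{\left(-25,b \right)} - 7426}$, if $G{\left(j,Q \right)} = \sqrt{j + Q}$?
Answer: $- \frac{3713}{27572709} - \frac{\sqrt{58}}{55145418} \approx -0.0001348$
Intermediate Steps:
$G{\left(j,Q \right)} = \sqrt{Q + j}$
$\frac{1}{G{\left(-25,b \right)} - 7426} = \frac{1}{\sqrt{83 - 25} - 7426} = \frac{1}{\sqrt{58} - 7426} = \frac{1}{-7426 + \sqrt{58}}$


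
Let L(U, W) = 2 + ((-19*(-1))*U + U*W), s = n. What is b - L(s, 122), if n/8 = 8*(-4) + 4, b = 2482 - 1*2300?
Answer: 31764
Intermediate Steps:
b = 182 (b = 2482 - 2300 = 182)
n = -224 (n = 8*(8*(-4) + 4) = 8*(-32 + 4) = 8*(-28) = -224)
s = -224
L(U, W) = 2 + 19*U + U*W (L(U, W) = 2 + (19*U + U*W) = 2 + 19*U + U*W)
b - L(s, 122) = 182 - (2 + 19*(-224) - 224*122) = 182 - (2 - 4256 - 27328) = 182 - 1*(-31582) = 182 + 31582 = 31764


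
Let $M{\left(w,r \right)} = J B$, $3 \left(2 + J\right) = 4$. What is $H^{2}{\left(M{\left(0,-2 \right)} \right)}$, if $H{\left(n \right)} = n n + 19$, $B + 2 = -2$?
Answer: $\frac{55225}{81} \approx 681.79$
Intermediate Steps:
$B = -4$ ($B = -2 - 2 = -4$)
$J = - \frac{2}{3}$ ($J = -2 + \frac{1}{3} \cdot 4 = -2 + \frac{4}{3} = - \frac{2}{3} \approx -0.66667$)
$M{\left(w,r \right)} = \frac{8}{3}$ ($M{\left(w,r \right)} = \left(- \frac{2}{3}\right) \left(-4\right) = \frac{8}{3}$)
$H{\left(n \right)} = 19 + n^{2}$ ($H{\left(n \right)} = n^{2} + 19 = 19 + n^{2}$)
$H^{2}{\left(M{\left(0,-2 \right)} \right)} = \left(19 + \left(\frac{8}{3}\right)^{2}\right)^{2} = \left(19 + \frac{64}{9}\right)^{2} = \left(\frac{235}{9}\right)^{2} = \frac{55225}{81}$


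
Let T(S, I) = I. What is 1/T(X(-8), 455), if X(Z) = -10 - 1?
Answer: 1/455 ≈ 0.0021978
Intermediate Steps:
X(Z) = -11
1/T(X(-8), 455) = 1/455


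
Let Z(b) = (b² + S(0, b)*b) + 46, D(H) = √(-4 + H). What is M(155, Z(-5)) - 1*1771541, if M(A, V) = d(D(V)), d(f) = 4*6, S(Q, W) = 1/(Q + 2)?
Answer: -1771517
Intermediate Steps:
S(Q, W) = 1/(2 + Q)
d(f) = 24
Z(b) = 46 + b² + b/2 (Z(b) = (b² + b/(2 + 0)) + 46 = (b² + b/2) + 46 = 46 + b² + b/2)
M(A, V) = 24
M(155, Z(-5)) - 1*1771541 = 24 - 1*1771541 = 24 - 1771541 = -1771517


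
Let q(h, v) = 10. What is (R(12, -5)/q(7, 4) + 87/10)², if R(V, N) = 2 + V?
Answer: 10201/100 ≈ 102.01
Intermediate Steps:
(R(12, -5)/q(7, 4) + 87/10)² = ((2 + 12)/10 + 87/10)² = (14*(⅒) + 87*(⅒))² = (7/5 + 87/10)² = (101/10)² = 10201/100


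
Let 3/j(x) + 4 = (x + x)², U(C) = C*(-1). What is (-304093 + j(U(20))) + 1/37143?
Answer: -6008900753393/19760076 ≈ -3.0409e+5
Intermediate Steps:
U(C) = -C
j(x) = 3/(-4 + 4*x²) (j(x) = 3/(-4 + (x + x)²) = 3/(-4 + (2*x)²) = 3/(-4 + 4*x²))
(-304093 + j(U(20))) + 1/37143 = (-304093 + 3/(4*(-1 + (-1*20)²))) + 1/37143 = (-304093 + 3/(4*(-1 + (-20)²))) + 1/37143 = (-304093 + 3/(4*(-1 + 400))) + 1/37143 = (-304093 + (¾)/399) + 1/37143 = (-304093 + (¾)*(1/399)) + 1/37143 = (-304093 + 1/532) + 1/37143 = -161777475/532 + 1/37143 = -6008900753393/19760076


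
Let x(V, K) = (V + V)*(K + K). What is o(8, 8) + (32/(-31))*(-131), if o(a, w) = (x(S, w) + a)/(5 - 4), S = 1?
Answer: 5432/31 ≈ 175.23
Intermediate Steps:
x(V, K) = 4*K*V (x(V, K) = (2*V)*(2*K) = 4*K*V)
o(a, w) = a + 4*w (o(a, w) = (4*w*1 + a)/(5 - 4) = (4*w + a)/1 = (a + 4*w)*1 = a + 4*w)
o(8, 8) + (32/(-31))*(-131) = (8 + 4*8) + (32/(-31))*(-131) = (8 + 32) + (32*(-1/31))*(-131) = 40 - 32/31*(-131) = 40 + 4192/31 = 5432/31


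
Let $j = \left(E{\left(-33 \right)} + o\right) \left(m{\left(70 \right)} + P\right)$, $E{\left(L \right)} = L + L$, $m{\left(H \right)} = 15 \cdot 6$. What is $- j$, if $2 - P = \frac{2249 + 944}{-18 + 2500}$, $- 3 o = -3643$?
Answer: $- \frac{775645195}{7446} \approx -1.0417 \cdot 10^{5}$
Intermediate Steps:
$o = \frac{3643}{3}$ ($o = \left(- \frac{1}{3}\right) \left(-3643\right) = \frac{3643}{3} \approx 1214.3$)
$m{\left(H \right)} = 90$
$P = \frac{1771}{2482}$ ($P = 2 - \frac{2249 + 944}{-18 + 2500} = 2 - \frac{3193}{2482} = \frac{1771}{2482} \approx 0.71354$)
$E{\left(L \right)} = 2 L$
$j = \frac{775645195}{7446}$ ($j = \left(2 \left(-33\right) + \frac{3643}{3}\right) \left(90 + \frac{1771}{2482}\right) = \left(-66 + \frac{3643}{3}\right) \frac{225151}{2482} = \frac{3445}{3} \cdot \frac{225151}{2482} = \frac{775645195}{7446} \approx 1.0417 \cdot 10^{5}$)
$- j = \left(-1\right) \frac{775645195}{7446} = - \frac{775645195}{7446}$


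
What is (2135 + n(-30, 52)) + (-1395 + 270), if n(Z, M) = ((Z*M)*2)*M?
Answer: -161230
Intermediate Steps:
n(Z, M) = 2*Z*M² (n(Z, M) = ((M*Z)*2)*M = (2*M*Z)*M = 2*Z*M²)
(2135 + n(-30, 52)) + (-1395 + 270) = (2135 + 2*(-30)*52²) + (-1395 + 270) = (2135 + 2*(-30)*2704) - 1125 = (2135 - 162240) - 1125 = -160105 - 1125 = -161230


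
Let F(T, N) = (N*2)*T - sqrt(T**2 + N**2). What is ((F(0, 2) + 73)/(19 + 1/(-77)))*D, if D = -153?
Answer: -49203/86 ≈ -572.13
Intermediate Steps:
F(T, N) = -sqrt(N**2 + T**2) + 2*N*T (F(T, N) = (2*N)*T - sqrt(N**2 + T**2) = 2*N*T - sqrt(N**2 + T**2) = -sqrt(N**2 + T**2) + 2*N*T)
((F(0, 2) + 73)/(19 + 1/(-77)))*D = (((-sqrt(2**2 + 0**2) + 2*2*0) + 73)/(19 + 1/(-77)))*(-153) = (((-sqrt(4 + 0) + 0) + 73)/(19 - 1/77))*(-153) = (((-sqrt(4) + 0) + 73)/(1462/77))*(-153) = (((-1*2 + 0) + 73)*(77/1462))*(-153) = (((-2 + 0) + 73)*(77/1462))*(-153) = ((-2 + 73)*(77/1462))*(-153) = (71*(77/1462))*(-153) = (5467/1462)*(-153) = -49203/86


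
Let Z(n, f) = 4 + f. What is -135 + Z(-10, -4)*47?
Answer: -135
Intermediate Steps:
-135 + Z(-10, -4)*47 = -135 + (4 - 4)*47 = -135 + 0*47 = -135 + 0 = -135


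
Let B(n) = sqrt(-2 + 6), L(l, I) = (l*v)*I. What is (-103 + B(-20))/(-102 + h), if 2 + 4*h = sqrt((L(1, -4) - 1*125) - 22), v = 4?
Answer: 165640/168263 + 404*I*sqrt(163)/168263 ≈ 0.98441 + 0.030654*I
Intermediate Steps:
L(l, I) = 4*I*l (L(l, I) = (l*4)*I = (4*l)*I = 4*I*l)
h = -1/2 + I*sqrt(163)/4 (h = -1/2 + sqrt((4*(-4)*1 - 1*125) - 22)/4 = -1/2 + sqrt((-16 - 125) - 22)/4 = -1/2 + sqrt(-141 - 22)/4 = -1/2 + sqrt(-163)/4 = -1/2 + (I*sqrt(163))/4 = -1/2 + I*sqrt(163)/4 ≈ -0.5 + 3.1918*I)
B(n) = 2 (B(n) = sqrt(4) = 2)
(-103 + B(-20))/(-102 + h) = (-103 + 2)/(-102 + (-1/2 + I*sqrt(163)/4)) = -101/(-205/2 + I*sqrt(163)/4)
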